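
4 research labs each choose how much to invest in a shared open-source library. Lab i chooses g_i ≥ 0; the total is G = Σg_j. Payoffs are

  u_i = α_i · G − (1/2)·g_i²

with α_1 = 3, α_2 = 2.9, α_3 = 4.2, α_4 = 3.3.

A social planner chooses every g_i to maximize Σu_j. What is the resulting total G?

53.6

Planner FOC: ∂(Σu_j)/∂g_i = (Σα_j) − g_i = 0, so g_i^SO = Σα_j = 13.4 for every i; G^SO = 53.6.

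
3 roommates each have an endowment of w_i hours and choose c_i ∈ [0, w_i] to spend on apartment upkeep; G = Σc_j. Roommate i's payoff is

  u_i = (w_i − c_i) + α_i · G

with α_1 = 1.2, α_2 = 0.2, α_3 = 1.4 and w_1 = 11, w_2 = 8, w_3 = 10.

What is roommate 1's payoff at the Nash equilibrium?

25.2

∂u_i/∂c_i = α_i − 1, so roommate i contributes w_i if α_i > 1, else 0.
α_i > 1 for i ∈ {1, 3}; NE contributions (11, 0, 10), G = 21.
u_1 = (11 − 11) + 1.2·21 = 25.2.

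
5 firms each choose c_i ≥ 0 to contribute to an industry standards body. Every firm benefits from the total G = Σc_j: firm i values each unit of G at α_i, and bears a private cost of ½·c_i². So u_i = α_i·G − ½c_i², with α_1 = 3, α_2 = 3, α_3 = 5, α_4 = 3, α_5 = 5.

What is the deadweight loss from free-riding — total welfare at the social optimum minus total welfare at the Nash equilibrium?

Firm i's FOC: ∂u_i/∂c_i = α_i − c_i = 0, so c_i* = α_i.
NE contributions = (3, 3, 5, 3, 5); G = 19.
W^NE = (Σα)·G − ½Σα_i² = 19² − ½·77 = 322.5.
Planner sets c_i = Σα_j = 19 for every i, so G^SO = 5·19 = 95.
W^SO = (Σα)·G^SO − ½·5·(Σα)² = (5/2)·19² = 902.5.
Deadweight loss = W^SO − W^NE = 580.

580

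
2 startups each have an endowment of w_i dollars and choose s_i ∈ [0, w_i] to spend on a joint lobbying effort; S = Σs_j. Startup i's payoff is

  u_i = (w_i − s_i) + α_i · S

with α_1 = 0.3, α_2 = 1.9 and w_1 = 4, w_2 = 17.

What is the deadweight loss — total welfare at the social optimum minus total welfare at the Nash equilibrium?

4.8

∂u_i/∂s_i = α_i − 1, so startup i contributes w_i if α_i > 1, else 0.
α_i > 1 for i ∈ {2}; NE contributions (0, 17), S = 17.
W^NE = Σw_i − S^NE + (Σα_i)·S^NE = 21 + 1.2·17 = 41.4.
Planner: ∂(Σu_j)/∂s_i = Σα_j − 1 = 1.2 > 0, so everyone contributes w_i; S^SO = 21, W^SO = 21 + 1.2·21 = 46.2.
Deadweight loss = 4.8.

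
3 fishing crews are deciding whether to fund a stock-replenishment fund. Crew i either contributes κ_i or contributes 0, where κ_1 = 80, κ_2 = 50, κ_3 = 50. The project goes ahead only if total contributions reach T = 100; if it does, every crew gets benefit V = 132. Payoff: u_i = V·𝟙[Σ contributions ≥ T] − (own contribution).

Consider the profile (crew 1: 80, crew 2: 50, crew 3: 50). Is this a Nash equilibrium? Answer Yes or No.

No

Total = 180 ≥ 100: provided.
Crew 1 (pledges 80, payoff 52): dropping to 0 → total 100, payoff 132. Profitable deviation.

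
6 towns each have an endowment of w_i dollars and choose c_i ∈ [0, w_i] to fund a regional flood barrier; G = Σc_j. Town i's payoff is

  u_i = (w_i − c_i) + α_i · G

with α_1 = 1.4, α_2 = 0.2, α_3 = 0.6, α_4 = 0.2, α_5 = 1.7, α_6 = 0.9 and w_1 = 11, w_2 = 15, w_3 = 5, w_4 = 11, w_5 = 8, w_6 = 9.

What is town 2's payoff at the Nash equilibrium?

18.8

∂u_i/∂c_i = α_i − 1, so town i contributes w_i if α_i > 1, else 0.
α_i > 1 for i ∈ {1, 5}; NE contributions (11, 0, 0, 0, 8, 0), G = 19.
u_2 = (15 − 0) + 0.2·19 = 18.8.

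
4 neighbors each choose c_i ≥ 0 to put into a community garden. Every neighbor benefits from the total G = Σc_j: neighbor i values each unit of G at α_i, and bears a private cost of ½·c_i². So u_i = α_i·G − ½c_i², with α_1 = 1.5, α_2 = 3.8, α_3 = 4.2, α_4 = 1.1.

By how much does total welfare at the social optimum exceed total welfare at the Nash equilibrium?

Neighbor i's FOC: ∂u_i/∂c_i = α_i − c_i = 0, so c_i* = α_i.
NE contributions = (1.5, 3.8, 4.2, 1.1); G = 10.6.
W^NE = (Σα)·G − ½Σα_i² = 10.6² − ½·35.54 = 94.59.
Planner sets c_i = Σα_j = 10.6 for every i, so G^SO = 4·10.6 = 42.4.
W^SO = (Σα)·G^SO − ½·4·(Σα)² = (4/2)·10.6² = 224.72.
Deadweight loss = W^SO − W^NE = 130.13.

130.13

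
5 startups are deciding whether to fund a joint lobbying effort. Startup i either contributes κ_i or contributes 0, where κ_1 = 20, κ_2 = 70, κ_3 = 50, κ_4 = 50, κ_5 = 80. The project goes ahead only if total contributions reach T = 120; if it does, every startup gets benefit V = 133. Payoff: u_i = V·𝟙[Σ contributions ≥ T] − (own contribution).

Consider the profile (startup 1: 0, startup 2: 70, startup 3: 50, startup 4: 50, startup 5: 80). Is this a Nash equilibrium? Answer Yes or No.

Total = 250 ≥ 120: provided.
Startup 1 (pledges 0, payoff 133): pledging 20 → total 270, payoff 113. No gain.
Startup 2 (pledges 70, payoff 63): dropping to 0 → total 180, payoff 133. Profitable deviation.

No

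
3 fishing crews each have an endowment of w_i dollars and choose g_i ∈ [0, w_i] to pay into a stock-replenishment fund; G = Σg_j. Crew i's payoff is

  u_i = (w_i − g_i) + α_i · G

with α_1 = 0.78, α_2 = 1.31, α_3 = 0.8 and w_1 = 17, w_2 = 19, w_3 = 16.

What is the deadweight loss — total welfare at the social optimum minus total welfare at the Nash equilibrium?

∂u_i/∂g_i = α_i − 1, so crew i contributes w_i if α_i > 1, else 0.
α_i > 1 for i ∈ {2}; NE contributions (0, 19, 0), G = 19.
W^NE = Σw_i − G^NE + (Σα_i)·G^NE = 52 + 1.89·19 = 87.91.
Planner: ∂(Σu_j)/∂g_i = Σα_j − 1 = 1.89 > 0, so everyone contributes w_i; G^SO = 52, W^SO = 52 + 1.89·52 = 150.28.
Deadweight loss = 62.37.

62.37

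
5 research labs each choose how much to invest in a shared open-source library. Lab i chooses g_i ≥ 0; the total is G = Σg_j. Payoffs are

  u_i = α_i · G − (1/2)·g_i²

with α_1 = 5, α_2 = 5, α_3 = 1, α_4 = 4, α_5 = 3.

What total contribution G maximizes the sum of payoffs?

90

Planner FOC: ∂(Σu_j)/∂g_i = (Σα_j) − g_i = 0, so g_i^SO = Σα_j = 18 for every i; G^SO = 90.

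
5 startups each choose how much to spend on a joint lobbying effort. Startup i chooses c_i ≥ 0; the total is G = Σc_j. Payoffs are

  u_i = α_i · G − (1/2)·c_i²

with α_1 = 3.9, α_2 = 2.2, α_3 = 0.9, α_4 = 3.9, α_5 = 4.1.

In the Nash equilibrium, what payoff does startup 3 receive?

Startup i's FOC: ∂u_i/∂c_i = α_i − c_i = 0, so c_i* = α_i.
NE contributions = (3.9, 2.2, 0.9, 3.9, 4.1); G = 15.
u_3 = α_3·G − ½·(c_3)² = 0.9·15 − ½·0.9² = 13.095.

13.095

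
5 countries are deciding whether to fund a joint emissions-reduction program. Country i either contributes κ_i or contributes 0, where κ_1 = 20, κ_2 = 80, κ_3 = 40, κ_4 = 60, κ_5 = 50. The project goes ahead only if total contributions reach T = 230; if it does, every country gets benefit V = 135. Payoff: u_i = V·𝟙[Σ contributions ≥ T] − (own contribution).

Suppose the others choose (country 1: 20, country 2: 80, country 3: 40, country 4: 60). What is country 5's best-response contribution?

50

Others' total = 200. Contributing 50 brings total to 250 ≥ 230: gain V − κ_5 = 85.
Best response: 50.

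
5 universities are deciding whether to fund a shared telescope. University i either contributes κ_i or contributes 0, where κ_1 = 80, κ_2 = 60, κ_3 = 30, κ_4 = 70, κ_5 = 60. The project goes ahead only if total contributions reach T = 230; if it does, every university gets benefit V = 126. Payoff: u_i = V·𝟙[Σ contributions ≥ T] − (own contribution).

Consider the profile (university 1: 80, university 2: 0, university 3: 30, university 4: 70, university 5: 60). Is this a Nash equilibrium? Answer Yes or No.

Total = 240 ≥ 230: provided.
University 1 (pledges 80, payoff 46): dropping to 0 → total 160, payoff 0. No gain.
University 2 (pledges 0, payoff 126): pledging 60 → total 300, payoff 66. No gain.
University 3 (pledges 30, payoff 96): dropping to 0 → total 210, payoff 0. No gain.
University 4 (pledges 70, payoff 56): dropping to 0 → total 170, payoff 0. No gain.
University 5 (pledges 60, payoff 66): dropping to 0 → total 180, payoff 0. No gain.

Yes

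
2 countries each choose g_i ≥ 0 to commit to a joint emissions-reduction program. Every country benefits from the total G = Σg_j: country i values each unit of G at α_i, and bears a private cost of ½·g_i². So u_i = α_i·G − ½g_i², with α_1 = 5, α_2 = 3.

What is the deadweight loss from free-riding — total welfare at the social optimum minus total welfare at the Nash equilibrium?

17

Country i's FOC: ∂u_i/∂g_i = α_i − g_i = 0, so g_i* = α_i.
NE contributions = (5, 3); G = 8.
W^NE = (Σα)·G − ½Σα_i² = 8² − ½·34 = 47.
Planner sets g_i = Σα_j = 8 for every i, so G^SO = 2·8 = 16.
W^SO = (Σα)·G^SO − ½·2·(Σα)² = (2/2)·8² = 64.
Deadweight loss = W^SO − W^NE = 17.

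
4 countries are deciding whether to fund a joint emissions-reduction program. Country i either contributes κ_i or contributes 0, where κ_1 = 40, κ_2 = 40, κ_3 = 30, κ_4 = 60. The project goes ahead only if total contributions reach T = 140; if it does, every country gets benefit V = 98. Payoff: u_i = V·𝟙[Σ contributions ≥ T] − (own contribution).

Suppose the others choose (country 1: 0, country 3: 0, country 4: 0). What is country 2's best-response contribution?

Others' total = 0. Even contributing 40 gives 40 < 140: no benefit either way.
Best response: 0.

0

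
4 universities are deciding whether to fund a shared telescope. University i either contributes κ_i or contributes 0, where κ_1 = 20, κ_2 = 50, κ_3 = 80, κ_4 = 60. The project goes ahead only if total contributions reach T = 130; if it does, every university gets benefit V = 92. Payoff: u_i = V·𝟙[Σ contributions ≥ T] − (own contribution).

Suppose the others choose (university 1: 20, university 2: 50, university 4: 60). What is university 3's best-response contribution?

Others' total = 130 ≥ 130; contributing adds cost 80 for no extra benefit.
Best response: 0.

0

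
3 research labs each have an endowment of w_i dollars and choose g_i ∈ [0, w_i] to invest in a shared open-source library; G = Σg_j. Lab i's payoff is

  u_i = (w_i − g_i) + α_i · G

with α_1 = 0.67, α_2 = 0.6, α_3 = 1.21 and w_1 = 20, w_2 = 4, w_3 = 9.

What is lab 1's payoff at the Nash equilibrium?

∂u_i/∂g_i = α_i − 1, so lab i contributes w_i if α_i > 1, else 0.
α_i > 1 for i ∈ {3}; NE contributions (0, 0, 9), G = 9.
u_1 = (20 − 0) + 0.67·9 = 26.03.

26.03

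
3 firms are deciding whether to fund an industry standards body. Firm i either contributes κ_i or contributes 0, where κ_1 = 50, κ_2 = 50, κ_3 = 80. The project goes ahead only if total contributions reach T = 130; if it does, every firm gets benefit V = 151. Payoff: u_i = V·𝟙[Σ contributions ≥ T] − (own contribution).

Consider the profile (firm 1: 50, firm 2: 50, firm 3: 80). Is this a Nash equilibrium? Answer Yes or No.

Total = 180 ≥ 130: provided.
Firm 1 (pledges 50, payoff 101): dropping to 0 → total 130, payoff 151. Profitable deviation.

No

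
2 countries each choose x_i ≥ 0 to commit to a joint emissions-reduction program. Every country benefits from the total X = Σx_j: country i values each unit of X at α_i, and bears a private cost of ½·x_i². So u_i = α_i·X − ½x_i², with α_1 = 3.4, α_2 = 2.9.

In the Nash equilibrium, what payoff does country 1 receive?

Country i's FOC: ∂u_i/∂x_i = α_i − x_i = 0, so x_i* = α_i.
NE contributions = (3.4, 2.9); X = 6.3.
u_1 = α_1·X − ½·(x_1)² = 3.4·6.3 − ½·3.4² = 15.64.

15.64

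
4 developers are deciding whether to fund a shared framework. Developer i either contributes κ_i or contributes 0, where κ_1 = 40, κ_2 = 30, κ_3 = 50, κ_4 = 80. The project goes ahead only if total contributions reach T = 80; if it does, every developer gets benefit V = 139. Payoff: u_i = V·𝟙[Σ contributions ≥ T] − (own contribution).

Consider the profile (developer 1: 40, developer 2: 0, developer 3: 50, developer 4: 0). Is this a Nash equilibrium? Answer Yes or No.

Total = 90 ≥ 80: provided.
Developer 1 (pledges 40, payoff 99): dropping to 0 → total 50, payoff 0. No gain.
Developer 2 (pledges 0, payoff 139): pledging 30 → total 120, payoff 109. No gain.
Developer 3 (pledges 50, payoff 89): dropping to 0 → total 40, payoff 0. No gain.
Developer 4 (pledges 0, payoff 139): pledging 80 → total 170, payoff 59. No gain.

Yes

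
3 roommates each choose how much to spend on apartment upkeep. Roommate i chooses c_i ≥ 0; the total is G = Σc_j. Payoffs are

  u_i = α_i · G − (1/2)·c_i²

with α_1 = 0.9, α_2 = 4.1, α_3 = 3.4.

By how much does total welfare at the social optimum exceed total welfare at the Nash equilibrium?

49.87

Roommate i's FOC: ∂u_i/∂c_i = α_i − c_i = 0, so c_i* = α_i.
NE contributions = (0.9, 4.1, 3.4); G = 8.4.
W^NE = (Σα)·G − ½Σα_i² = 8.4² − ½·29.18 = 55.97.
Planner sets c_i = Σα_j = 8.4 for every i, so G^SO = 3·8.4 = 25.2.
W^SO = (Σα)·G^SO − ½·3·(Σα)² = (3/2)·8.4² = 105.84.
Deadweight loss = W^SO − W^NE = 49.87.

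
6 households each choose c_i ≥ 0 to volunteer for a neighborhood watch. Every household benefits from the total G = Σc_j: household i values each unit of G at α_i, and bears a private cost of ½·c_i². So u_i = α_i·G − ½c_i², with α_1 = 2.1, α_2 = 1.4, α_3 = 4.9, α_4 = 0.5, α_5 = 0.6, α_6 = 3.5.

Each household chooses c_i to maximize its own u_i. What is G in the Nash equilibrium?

13

Household i's FOC: ∂u_i/∂c_i = α_i − c_i = 0, so c_i* = α_i.
NE contributions = (2.1, 1.4, 4.9, 0.5, 0.6, 3.5); G = 13.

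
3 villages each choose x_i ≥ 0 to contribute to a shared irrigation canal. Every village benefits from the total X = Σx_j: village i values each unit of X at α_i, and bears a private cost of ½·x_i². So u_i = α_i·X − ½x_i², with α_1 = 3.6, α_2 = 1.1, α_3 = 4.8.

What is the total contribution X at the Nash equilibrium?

9.5

Village i's FOC: ∂u_i/∂x_i = α_i − x_i = 0, so x_i* = α_i.
NE contributions = (3.6, 1.1, 4.8); X = 9.5.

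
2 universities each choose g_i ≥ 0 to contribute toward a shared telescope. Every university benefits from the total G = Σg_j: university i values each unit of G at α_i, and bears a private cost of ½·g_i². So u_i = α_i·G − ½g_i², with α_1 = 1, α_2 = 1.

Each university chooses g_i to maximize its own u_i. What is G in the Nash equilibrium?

2

University i's FOC: ∂u_i/∂g_i = α_i − g_i = 0, so g_i* = α_i.
NE contributions = (1, 1); G = 2.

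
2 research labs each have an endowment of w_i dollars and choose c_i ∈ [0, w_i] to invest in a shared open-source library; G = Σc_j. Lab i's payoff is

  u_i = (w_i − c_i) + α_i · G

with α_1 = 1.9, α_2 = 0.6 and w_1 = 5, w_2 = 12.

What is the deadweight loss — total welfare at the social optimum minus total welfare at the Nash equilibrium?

18

∂u_i/∂c_i = α_i − 1, so lab i contributes w_i if α_i > 1, else 0.
α_i > 1 for i ∈ {1}; NE contributions (5, 0), G = 5.
W^NE = Σw_i − G^NE + (Σα_i)·G^NE = 17 + 1.5·5 = 24.5.
Planner: ∂(Σu_j)/∂c_i = Σα_j − 1 = 1.5 > 0, so everyone contributes w_i; G^SO = 17, W^SO = 17 + 1.5·17 = 42.5.
Deadweight loss = 18.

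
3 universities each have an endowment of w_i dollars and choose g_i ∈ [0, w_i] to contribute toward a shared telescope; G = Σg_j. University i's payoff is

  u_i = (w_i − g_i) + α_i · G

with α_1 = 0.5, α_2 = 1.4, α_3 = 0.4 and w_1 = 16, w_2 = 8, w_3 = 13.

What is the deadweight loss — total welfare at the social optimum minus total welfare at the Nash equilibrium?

∂u_i/∂g_i = α_i − 1, so university i contributes w_i if α_i > 1, else 0.
α_i > 1 for i ∈ {2}; NE contributions (0, 8, 0), G = 8.
W^NE = Σw_i − G^NE + (Σα_i)·G^NE = 37 + 1.3·8 = 47.4.
Planner: ∂(Σu_j)/∂g_i = Σα_j − 1 = 1.3 > 0, so everyone contributes w_i; G^SO = 37, W^SO = 37 + 1.3·37 = 85.1.
Deadweight loss = 37.7.

37.7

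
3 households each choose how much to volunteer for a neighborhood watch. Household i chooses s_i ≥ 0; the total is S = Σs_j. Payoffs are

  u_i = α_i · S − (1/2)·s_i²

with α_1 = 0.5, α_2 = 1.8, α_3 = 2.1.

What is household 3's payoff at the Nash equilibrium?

7.035

Household i's FOC: ∂u_i/∂s_i = α_i − s_i = 0, so s_i* = α_i.
NE contributions = (0.5, 1.8, 2.1); S = 4.4.
u_3 = α_3·S − ½·(s_3)² = 2.1·4.4 − ½·2.1² = 7.035.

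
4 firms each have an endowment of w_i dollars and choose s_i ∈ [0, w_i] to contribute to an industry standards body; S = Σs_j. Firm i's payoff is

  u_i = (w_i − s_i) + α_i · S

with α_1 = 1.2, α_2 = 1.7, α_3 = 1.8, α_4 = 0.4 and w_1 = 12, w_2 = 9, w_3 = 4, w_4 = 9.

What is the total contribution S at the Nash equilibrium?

∂u_i/∂s_i = α_i − 1, so firm i contributes w_i if α_i > 1, else 0.
α_i > 1 for i ∈ {1, 2, 3}; NE contributions (12, 9, 4, 0), S = 25.

25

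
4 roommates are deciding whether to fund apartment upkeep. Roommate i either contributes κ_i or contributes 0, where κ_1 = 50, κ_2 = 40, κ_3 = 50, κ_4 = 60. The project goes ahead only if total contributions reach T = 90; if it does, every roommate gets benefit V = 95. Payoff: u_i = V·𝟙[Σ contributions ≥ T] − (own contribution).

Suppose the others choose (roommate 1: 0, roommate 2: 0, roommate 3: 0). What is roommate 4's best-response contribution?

0

Others' total = 0. Even contributing 60 gives 60 < 90: no benefit either way.
Best response: 0.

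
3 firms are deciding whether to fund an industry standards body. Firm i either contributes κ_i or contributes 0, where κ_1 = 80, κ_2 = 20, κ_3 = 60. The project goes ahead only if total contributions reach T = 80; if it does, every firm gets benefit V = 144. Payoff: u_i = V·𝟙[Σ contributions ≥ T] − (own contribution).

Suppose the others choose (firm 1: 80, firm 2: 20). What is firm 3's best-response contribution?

Others' total = 100 ≥ 80; contributing adds cost 60 for no extra benefit.
Best response: 0.

0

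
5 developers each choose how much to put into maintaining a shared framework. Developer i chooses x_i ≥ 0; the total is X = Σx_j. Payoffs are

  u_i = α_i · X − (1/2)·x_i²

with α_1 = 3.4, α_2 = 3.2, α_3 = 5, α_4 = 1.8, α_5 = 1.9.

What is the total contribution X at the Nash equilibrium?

Developer i's FOC: ∂u_i/∂x_i = α_i − x_i = 0, so x_i* = α_i.
NE contributions = (3.4, 3.2, 5, 1.8, 1.9); X = 15.3.

15.3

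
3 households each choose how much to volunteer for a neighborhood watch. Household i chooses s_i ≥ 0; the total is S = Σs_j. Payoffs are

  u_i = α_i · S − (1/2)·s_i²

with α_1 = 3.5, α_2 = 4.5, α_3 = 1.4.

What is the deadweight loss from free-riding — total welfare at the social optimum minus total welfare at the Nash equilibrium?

61.41

Household i's FOC: ∂u_i/∂s_i = α_i − s_i = 0, so s_i* = α_i.
NE contributions = (3.5, 4.5, 1.4); S = 9.4.
W^NE = (Σα)·S − ½Σα_i² = 9.4² − ½·34.46 = 71.13.
Planner sets s_i = Σα_j = 9.4 for every i, so S^SO = 3·9.4 = 28.2.
W^SO = (Σα)·S^SO − ½·3·(Σα)² = (3/2)·9.4² = 132.54.
Deadweight loss = W^SO − W^NE = 61.41.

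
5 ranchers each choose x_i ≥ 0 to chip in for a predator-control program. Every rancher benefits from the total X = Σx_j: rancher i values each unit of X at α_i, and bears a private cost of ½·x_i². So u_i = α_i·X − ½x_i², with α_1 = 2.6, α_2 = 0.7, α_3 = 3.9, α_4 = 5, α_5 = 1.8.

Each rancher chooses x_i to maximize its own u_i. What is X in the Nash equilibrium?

Rancher i's FOC: ∂u_i/∂x_i = α_i − x_i = 0, so x_i* = α_i.
NE contributions = (2.6, 0.7, 3.9, 5, 1.8); X = 14.

14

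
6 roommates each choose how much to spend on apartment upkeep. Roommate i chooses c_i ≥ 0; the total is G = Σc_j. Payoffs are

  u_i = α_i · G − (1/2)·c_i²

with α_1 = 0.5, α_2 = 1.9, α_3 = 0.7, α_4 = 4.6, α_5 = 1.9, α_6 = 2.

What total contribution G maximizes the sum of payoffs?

Planner FOC: ∂(Σu_j)/∂c_i = (Σα_j) − c_i = 0, so c_i^SO = Σα_j = 11.6 for every i; G^SO = 69.6.

69.6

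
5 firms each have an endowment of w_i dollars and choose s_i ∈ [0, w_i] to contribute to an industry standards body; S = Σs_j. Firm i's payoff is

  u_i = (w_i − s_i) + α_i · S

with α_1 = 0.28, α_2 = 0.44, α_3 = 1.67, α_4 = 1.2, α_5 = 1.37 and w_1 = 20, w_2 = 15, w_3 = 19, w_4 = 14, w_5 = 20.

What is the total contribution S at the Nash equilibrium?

∂u_i/∂s_i = α_i − 1, so firm i contributes w_i if α_i > 1, else 0.
α_i > 1 for i ∈ {3, 4, 5}; NE contributions (0, 0, 19, 14, 20), S = 53.

53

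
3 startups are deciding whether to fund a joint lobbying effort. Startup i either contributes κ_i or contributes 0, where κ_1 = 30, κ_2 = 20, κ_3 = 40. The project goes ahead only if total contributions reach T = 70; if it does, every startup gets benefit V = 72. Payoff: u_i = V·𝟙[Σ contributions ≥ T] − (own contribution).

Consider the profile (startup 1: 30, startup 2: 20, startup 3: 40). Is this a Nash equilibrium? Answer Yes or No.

No

Total = 90 ≥ 70: provided.
Startup 1 (pledges 30, payoff 42): dropping to 0 → total 60, payoff 0. No gain.
Startup 2 (pledges 20, payoff 52): dropping to 0 → total 70, payoff 72. Profitable deviation.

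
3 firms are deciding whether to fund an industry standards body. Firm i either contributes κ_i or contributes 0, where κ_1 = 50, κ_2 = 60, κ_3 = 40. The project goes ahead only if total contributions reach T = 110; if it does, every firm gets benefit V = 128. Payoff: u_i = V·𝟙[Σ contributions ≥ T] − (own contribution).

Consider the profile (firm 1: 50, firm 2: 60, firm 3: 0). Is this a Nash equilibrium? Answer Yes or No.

Yes

Total = 110 ≥ 110: provided.
Firm 1 (pledges 50, payoff 78): dropping to 0 → total 60, payoff 0. No gain.
Firm 2 (pledges 60, payoff 68): dropping to 0 → total 50, payoff 0. No gain.
Firm 3 (pledges 0, payoff 128): pledging 40 → total 150, payoff 88. No gain.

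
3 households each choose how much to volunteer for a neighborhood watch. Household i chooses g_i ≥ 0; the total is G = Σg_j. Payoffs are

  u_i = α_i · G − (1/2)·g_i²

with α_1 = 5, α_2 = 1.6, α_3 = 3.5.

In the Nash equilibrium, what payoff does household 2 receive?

Household i's FOC: ∂u_i/∂g_i = α_i − g_i = 0, so g_i* = α_i.
NE contributions = (5, 1.6, 3.5); G = 10.1.
u_2 = α_2·G − ½·(g_2)² = 1.6·10.1 − ½·1.6² = 14.88.

14.88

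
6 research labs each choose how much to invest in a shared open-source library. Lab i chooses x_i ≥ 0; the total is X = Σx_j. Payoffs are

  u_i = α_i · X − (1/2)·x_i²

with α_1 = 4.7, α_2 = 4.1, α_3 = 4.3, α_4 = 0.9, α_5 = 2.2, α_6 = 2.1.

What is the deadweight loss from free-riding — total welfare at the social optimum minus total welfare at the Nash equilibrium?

703.505

Lab i's FOC: ∂u_i/∂x_i = α_i − x_i = 0, so x_i* = α_i.
NE contributions = (4.7, 4.1, 4.3, 0.9, 2.2, 2.1); X = 18.3.
W^NE = (Σα)·X − ½Σα_i² = 18.3² − ½·67.45 = 301.165.
Planner sets x_i = Σα_j = 18.3 for every i, so X^SO = 6·18.3 = 109.8.
W^SO = (Σα)·X^SO − ½·6·(Σα)² = (6/2)·18.3² = 1004.67.
Deadweight loss = W^SO − W^NE = 703.505.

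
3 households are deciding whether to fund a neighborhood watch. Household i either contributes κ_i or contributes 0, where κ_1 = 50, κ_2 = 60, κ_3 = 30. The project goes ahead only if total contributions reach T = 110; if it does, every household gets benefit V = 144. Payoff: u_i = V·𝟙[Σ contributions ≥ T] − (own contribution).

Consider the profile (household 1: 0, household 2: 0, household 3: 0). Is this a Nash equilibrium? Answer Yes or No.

Total = 0 < 110: not provided.
Household 1 (pledges 0, payoff 0): pledging 50 → total 50, payoff -50. No gain.
Household 2 (pledges 0, payoff 0): pledging 60 → total 60, payoff -60. No gain.
Household 3 (pledges 0, payoff 0): pledging 30 → total 30, payoff -30. No gain.

Yes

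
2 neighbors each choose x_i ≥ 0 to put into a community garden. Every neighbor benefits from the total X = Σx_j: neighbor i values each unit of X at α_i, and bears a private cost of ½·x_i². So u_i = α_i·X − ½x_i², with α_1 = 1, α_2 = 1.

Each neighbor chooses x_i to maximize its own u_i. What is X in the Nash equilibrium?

Neighbor i's FOC: ∂u_i/∂x_i = α_i − x_i = 0, so x_i* = α_i.
NE contributions = (1, 1); X = 2.

2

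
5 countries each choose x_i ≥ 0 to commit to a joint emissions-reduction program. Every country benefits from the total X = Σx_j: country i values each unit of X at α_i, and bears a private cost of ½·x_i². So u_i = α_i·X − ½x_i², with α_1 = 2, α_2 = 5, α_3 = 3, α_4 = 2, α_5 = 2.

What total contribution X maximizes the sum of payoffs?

Planner FOC: ∂(Σu_j)/∂x_i = (Σα_j) − x_i = 0, so x_i^SO = Σα_j = 14 for every i; X^SO = 70.

70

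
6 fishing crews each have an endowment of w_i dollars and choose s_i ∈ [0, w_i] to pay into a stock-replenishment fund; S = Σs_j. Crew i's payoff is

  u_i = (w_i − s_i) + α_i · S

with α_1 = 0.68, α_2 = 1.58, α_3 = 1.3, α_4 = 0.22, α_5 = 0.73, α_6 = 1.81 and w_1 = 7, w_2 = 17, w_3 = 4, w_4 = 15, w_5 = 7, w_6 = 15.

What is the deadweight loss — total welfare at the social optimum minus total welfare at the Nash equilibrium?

154.28

∂u_i/∂s_i = α_i − 1, so crew i contributes w_i if α_i > 1, else 0.
α_i > 1 for i ∈ {2, 3, 6}; NE contributions (0, 17, 4, 0, 0, 15), S = 36.
W^NE = Σw_i − S^NE + (Σα_i)·S^NE = 65 + 5.32·36 = 256.52.
Planner: ∂(Σu_j)/∂s_i = Σα_j − 1 = 5.32 > 0, so everyone contributes w_i; S^SO = 65, W^SO = 65 + 5.32·65 = 410.8.
Deadweight loss = 154.28.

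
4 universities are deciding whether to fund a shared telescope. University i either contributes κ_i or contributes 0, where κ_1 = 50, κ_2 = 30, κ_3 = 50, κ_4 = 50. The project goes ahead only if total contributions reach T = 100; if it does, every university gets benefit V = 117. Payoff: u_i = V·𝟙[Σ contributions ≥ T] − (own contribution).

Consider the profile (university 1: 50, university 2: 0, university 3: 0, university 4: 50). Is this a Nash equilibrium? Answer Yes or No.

Yes

Total = 100 ≥ 100: provided.
University 1 (pledges 50, payoff 67): dropping to 0 → total 50, payoff 0. No gain.
University 2 (pledges 0, payoff 117): pledging 30 → total 130, payoff 87. No gain.
University 3 (pledges 0, payoff 117): pledging 50 → total 150, payoff 67. No gain.
University 4 (pledges 50, payoff 67): dropping to 0 → total 50, payoff 0. No gain.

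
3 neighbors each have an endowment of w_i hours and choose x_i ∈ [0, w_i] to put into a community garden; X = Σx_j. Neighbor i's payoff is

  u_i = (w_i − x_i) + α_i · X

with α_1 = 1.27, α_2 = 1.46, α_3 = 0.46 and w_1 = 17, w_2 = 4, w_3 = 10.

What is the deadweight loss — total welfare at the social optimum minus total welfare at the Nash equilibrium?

21.9

∂u_i/∂x_i = α_i − 1, so neighbor i contributes w_i if α_i > 1, else 0.
α_i > 1 for i ∈ {1, 2}; NE contributions (17, 4, 0), X = 21.
W^NE = Σw_i − X^NE + (Σα_i)·X^NE = 31 + 2.19·21 = 76.99.
Planner: ∂(Σu_j)/∂x_i = Σα_j − 1 = 2.19 > 0, so everyone contributes w_i; X^SO = 31, W^SO = 31 + 2.19·31 = 98.89.
Deadweight loss = 21.9.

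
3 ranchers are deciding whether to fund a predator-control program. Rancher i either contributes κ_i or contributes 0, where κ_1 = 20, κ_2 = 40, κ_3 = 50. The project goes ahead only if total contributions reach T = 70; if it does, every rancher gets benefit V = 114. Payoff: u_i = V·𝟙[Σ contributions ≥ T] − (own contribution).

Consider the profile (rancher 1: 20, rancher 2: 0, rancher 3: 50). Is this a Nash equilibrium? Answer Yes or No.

Total = 70 ≥ 70: provided.
Rancher 1 (pledges 20, payoff 94): dropping to 0 → total 50, payoff 0. No gain.
Rancher 2 (pledges 0, payoff 114): pledging 40 → total 110, payoff 74. No gain.
Rancher 3 (pledges 50, payoff 64): dropping to 0 → total 20, payoff 0. No gain.

Yes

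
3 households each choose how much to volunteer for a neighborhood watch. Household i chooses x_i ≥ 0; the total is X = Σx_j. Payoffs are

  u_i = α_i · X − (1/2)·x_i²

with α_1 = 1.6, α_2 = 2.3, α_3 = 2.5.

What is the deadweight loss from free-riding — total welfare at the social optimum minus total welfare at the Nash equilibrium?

27.53

Household i's FOC: ∂u_i/∂x_i = α_i − x_i = 0, so x_i* = α_i.
NE contributions = (1.6, 2.3, 2.5); X = 6.4.
W^NE = (Σα)·X − ½Σα_i² = 6.4² − ½·14.1 = 33.91.
Planner sets x_i = Σα_j = 6.4 for every i, so X^SO = 3·6.4 = 19.2.
W^SO = (Σα)·X^SO − ½·3·(Σα)² = (3/2)·6.4² = 61.44.
Deadweight loss = W^SO − W^NE = 27.53.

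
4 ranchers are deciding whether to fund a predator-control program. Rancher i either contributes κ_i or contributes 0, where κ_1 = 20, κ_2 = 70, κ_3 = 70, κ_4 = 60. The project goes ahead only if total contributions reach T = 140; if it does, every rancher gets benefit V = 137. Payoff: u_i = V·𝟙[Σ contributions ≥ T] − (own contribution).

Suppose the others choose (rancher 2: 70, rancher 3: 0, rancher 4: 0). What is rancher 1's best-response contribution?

0

Others' total = 70. Even contributing 20 gives 90 < 140: no benefit either way.
Best response: 0.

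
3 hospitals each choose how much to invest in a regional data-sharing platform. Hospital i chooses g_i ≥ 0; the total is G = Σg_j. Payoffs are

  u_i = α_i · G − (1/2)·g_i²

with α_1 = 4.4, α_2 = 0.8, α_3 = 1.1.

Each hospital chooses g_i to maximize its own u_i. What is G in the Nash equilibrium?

6.3

Hospital i's FOC: ∂u_i/∂g_i = α_i − g_i = 0, so g_i* = α_i.
NE contributions = (4.4, 0.8, 1.1); G = 6.3.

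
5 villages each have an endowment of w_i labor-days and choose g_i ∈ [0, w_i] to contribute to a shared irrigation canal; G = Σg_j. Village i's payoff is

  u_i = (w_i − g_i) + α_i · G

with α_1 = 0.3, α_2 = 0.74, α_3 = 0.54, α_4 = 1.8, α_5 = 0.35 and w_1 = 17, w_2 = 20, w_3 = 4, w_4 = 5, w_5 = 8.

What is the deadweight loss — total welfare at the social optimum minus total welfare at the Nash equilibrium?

133.77

∂u_i/∂g_i = α_i − 1, so village i contributes w_i if α_i > 1, else 0.
α_i > 1 for i ∈ {4}; NE contributions (0, 0, 0, 5, 0), G = 5.
W^NE = Σw_i − G^NE + (Σα_i)·G^NE = 54 + 2.73·5 = 67.65.
Planner: ∂(Σu_j)/∂g_i = Σα_j − 1 = 2.73 > 0, so everyone contributes w_i; G^SO = 54, W^SO = 54 + 2.73·54 = 201.42.
Deadweight loss = 133.77.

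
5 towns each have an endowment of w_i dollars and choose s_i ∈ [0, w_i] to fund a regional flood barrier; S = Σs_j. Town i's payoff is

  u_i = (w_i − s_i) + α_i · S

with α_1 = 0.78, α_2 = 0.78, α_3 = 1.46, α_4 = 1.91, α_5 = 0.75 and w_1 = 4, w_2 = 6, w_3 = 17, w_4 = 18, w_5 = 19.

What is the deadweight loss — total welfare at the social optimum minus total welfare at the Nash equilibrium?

∂u_i/∂s_i = α_i − 1, so town i contributes w_i if α_i > 1, else 0.
α_i > 1 for i ∈ {3, 4}; NE contributions (0, 0, 17, 18, 0), S = 35.
W^NE = Σw_i − S^NE + (Σα_i)·S^NE = 64 + 4.68·35 = 227.8.
Planner: ∂(Σu_j)/∂s_i = Σα_j − 1 = 4.68 > 0, so everyone contributes w_i; S^SO = 64, W^SO = 64 + 4.68·64 = 363.52.
Deadweight loss = 135.72.

135.72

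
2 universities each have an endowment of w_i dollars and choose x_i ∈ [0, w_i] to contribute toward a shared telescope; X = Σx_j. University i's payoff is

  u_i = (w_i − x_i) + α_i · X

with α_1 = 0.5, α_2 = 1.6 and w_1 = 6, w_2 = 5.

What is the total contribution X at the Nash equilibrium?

5

∂u_i/∂x_i = α_i − 1, so university i contributes w_i if α_i > 1, else 0.
α_i > 1 for i ∈ {2}; NE contributions (0, 5), X = 5.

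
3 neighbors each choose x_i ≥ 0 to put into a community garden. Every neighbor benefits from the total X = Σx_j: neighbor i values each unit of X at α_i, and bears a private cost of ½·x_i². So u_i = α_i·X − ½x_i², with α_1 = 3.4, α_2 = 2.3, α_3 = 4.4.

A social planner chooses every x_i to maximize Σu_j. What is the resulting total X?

30.3

Planner FOC: ∂(Σu_j)/∂x_i = (Σα_j) − x_i = 0, so x_i^SO = Σα_j = 10.1 for every i; X^SO = 30.3.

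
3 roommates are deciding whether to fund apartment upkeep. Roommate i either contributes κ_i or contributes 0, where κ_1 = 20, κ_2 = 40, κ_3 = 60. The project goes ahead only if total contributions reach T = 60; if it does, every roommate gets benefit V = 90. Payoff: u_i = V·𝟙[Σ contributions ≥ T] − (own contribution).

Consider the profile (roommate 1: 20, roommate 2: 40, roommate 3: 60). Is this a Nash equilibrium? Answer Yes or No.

No

Total = 120 ≥ 60: provided.
Roommate 1 (pledges 20, payoff 70): dropping to 0 → total 100, payoff 90. Profitable deviation.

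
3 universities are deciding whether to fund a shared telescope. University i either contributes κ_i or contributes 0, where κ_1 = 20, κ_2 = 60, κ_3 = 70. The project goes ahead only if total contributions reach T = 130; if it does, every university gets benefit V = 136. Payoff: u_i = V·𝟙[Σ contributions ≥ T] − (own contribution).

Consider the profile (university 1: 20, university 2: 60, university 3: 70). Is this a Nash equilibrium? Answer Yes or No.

No

Total = 150 ≥ 130: provided.
University 1 (pledges 20, payoff 116): dropping to 0 → total 130, payoff 136. Profitable deviation.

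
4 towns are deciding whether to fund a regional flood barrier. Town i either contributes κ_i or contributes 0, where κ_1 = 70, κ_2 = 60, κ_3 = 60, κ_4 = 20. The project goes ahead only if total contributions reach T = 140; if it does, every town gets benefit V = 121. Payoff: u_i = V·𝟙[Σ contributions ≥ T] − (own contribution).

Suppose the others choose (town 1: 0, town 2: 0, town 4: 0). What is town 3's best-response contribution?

Others' total = 0. Even contributing 60 gives 60 < 140: no benefit either way.
Best response: 0.

0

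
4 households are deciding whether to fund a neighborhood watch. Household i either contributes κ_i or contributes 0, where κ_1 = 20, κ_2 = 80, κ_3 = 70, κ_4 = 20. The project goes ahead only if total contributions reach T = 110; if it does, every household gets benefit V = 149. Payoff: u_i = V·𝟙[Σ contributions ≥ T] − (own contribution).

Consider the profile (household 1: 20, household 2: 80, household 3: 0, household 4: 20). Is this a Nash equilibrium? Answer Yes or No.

Total = 120 ≥ 110: provided.
Household 1 (pledges 20, payoff 129): dropping to 0 → total 100, payoff 0. No gain.
Household 2 (pledges 80, payoff 69): dropping to 0 → total 40, payoff 0. No gain.
Household 3 (pledges 0, payoff 149): pledging 70 → total 190, payoff 79. No gain.
Household 4 (pledges 20, payoff 129): dropping to 0 → total 100, payoff 0. No gain.

Yes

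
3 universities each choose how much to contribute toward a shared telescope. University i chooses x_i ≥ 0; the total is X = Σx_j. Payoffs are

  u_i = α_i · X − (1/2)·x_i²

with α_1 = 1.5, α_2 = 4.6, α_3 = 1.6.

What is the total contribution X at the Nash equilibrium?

University i's FOC: ∂u_i/∂x_i = α_i − x_i = 0, so x_i* = α_i.
NE contributions = (1.5, 4.6, 1.6); X = 7.7.

7.7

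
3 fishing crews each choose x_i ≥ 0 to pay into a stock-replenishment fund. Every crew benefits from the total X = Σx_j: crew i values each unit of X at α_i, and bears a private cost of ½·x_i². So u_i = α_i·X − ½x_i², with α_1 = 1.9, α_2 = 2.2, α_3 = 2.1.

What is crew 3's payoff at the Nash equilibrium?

Crew i's FOC: ∂u_i/∂x_i = α_i − x_i = 0, so x_i* = α_i.
NE contributions = (1.9, 2.2, 2.1); X = 6.2.
u_3 = α_3·X − ½·(x_3)² = 2.1·6.2 − ½·2.1² = 10.815.

10.815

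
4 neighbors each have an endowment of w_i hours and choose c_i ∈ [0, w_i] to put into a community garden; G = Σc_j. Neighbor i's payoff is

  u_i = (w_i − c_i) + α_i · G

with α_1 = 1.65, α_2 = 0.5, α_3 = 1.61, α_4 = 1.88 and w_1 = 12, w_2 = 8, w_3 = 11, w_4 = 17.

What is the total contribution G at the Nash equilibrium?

∂u_i/∂c_i = α_i − 1, so neighbor i contributes w_i if α_i > 1, else 0.
α_i > 1 for i ∈ {1, 3, 4}; NE contributions (12, 0, 11, 17), G = 40.

40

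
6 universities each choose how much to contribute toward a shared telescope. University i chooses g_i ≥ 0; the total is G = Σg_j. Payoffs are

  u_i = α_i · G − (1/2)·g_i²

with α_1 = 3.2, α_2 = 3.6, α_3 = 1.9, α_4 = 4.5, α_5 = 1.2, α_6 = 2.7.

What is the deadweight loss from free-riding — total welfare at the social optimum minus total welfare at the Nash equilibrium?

University i's FOC: ∂u_i/∂g_i = α_i − g_i = 0, so g_i* = α_i.
NE contributions = (3.2, 3.6, 1.9, 4.5, 1.2, 2.7); G = 17.1.
W^NE = (Σα)·G − ½Σα_i² = 17.1² − ½·55.79 = 264.515.
Planner sets g_i = Σα_j = 17.1 for every i, so G^SO = 6·17.1 = 102.6.
W^SO = (Σα)·G^SO − ½·6·(Σα)² = (6/2)·17.1² = 877.23.
Deadweight loss = W^SO − W^NE = 612.715.

612.715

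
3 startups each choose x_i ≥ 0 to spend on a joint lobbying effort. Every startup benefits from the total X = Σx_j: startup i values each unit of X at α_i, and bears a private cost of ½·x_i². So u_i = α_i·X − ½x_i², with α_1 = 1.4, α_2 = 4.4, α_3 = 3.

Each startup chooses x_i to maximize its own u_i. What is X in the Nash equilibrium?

8.8

Startup i's FOC: ∂u_i/∂x_i = α_i − x_i = 0, so x_i* = α_i.
NE contributions = (1.4, 4.4, 3); X = 8.8.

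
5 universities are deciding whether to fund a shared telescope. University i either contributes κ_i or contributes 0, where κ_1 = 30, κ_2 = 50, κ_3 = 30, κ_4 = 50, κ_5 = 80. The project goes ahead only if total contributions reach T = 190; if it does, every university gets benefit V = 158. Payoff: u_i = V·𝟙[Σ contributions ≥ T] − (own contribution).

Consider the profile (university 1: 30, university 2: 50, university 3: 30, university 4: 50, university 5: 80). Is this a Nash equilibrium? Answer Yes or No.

No

Total = 240 ≥ 190: provided.
University 1 (pledges 30, payoff 128): dropping to 0 → total 210, payoff 158. Profitable deviation.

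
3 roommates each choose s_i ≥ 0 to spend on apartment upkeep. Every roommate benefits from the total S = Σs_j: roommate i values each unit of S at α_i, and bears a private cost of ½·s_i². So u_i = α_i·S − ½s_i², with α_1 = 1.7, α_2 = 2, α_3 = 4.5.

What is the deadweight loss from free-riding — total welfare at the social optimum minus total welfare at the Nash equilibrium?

47.19

Roommate i's FOC: ∂u_i/∂s_i = α_i − s_i = 0, so s_i* = α_i.
NE contributions = (1.7, 2, 4.5); S = 8.2.
W^NE = (Σα)·S − ½Σα_i² = 8.2² − ½·27.14 = 53.67.
Planner sets s_i = Σα_j = 8.2 for every i, so S^SO = 3·8.2 = 24.6.
W^SO = (Σα)·S^SO − ½·3·(Σα)² = (3/2)·8.2² = 100.86.
Deadweight loss = W^SO − W^NE = 47.19.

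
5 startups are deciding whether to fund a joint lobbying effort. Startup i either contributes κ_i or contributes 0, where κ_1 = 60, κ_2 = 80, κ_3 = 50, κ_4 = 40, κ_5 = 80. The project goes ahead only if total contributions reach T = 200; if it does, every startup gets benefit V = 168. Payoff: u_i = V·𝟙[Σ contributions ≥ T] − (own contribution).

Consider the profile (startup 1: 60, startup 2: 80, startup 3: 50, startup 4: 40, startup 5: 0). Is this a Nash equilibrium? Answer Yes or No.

Total = 230 ≥ 200: provided.
Startup 1 (pledges 60, payoff 108): dropping to 0 → total 170, payoff 0. No gain.
Startup 2 (pledges 80, payoff 88): dropping to 0 → total 150, payoff 0. No gain.
Startup 3 (pledges 50, payoff 118): dropping to 0 → total 180, payoff 0. No gain.
Startup 4 (pledges 40, payoff 128): dropping to 0 → total 190, payoff 0. No gain.
Startup 5 (pledges 0, payoff 168): pledging 80 → total 310, payoff 88. No gain.

Yes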